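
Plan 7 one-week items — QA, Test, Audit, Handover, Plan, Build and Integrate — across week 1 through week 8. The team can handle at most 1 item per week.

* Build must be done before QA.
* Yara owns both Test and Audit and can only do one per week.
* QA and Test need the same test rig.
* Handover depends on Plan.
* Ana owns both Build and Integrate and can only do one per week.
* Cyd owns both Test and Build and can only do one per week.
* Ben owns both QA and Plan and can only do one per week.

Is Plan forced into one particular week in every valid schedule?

No

Plan can be week 1 (e.g. Build -> week 2, Plan -> week 1, Audit -> week 6, QA -> week 3, Test -> week 5, Integrate -> week 7, Handover -> week 4) or week 2 (e.g. Build -> week 1; Test -> week 5; Plan -> week 2; Handover -> week 4; QA -> week 3; Audit -> week 6; Integrate -> week 7).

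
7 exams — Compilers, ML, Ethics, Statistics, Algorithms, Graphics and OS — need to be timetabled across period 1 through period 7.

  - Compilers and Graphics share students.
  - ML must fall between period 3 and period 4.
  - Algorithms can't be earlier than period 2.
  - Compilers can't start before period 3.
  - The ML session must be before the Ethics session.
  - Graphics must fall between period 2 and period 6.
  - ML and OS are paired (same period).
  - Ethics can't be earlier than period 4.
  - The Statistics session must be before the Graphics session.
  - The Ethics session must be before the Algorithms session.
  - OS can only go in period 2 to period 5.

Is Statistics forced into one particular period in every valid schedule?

Statistics can be period 1 (e.g. ML -> period 3; OS -> period 3; Compilers -> period 3; Algorithms -> period 5; Statistics -> period 1; Graphics -> period 2; Ethics -> period 4) or period 2 (e.g. Ethics in period 4, ML in period 3, OS in period 3, Compilers in period 4, Statistics in period 2, Algorithms in period 5, Graphics in period 3).

No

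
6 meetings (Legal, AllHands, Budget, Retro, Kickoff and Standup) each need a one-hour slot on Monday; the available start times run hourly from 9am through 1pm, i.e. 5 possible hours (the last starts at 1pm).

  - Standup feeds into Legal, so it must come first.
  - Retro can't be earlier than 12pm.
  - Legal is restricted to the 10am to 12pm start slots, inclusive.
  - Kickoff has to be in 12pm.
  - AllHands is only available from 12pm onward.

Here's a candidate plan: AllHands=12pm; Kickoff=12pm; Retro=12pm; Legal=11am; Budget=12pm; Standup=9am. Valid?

Valid

Retro can't be earlier than 12pm — holds.
Standup feeds into Legal, so it must come first — holds.
AllHands is only available from 12pm onward — holds.
Kickoff has to be in 12pm — holds.
Legal is restricted to the 10am to 12pm start slots, inclusive — holds.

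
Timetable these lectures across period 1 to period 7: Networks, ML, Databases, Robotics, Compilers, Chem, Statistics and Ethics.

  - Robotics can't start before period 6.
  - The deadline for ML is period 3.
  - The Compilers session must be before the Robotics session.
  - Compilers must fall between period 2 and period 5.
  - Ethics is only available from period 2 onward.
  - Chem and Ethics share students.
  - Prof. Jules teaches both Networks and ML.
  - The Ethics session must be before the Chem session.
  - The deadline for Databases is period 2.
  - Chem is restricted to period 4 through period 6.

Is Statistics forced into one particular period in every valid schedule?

No

Statistics can be period 1 (e.g. Ethics -> period 2; Networks -> period 2; Robotics -> period 6; Chem -> period 4; Statistics -> period 1; Compilers -> period 2; ML -> period 1; Databases -> period 1) or period 2 (e.g. Robotics=period 6, Ethics=period 2, Compilers=period 2, Networks=period 2, Chem=period 4, Statistics=period 2, Databases=period 1, ML=period 1).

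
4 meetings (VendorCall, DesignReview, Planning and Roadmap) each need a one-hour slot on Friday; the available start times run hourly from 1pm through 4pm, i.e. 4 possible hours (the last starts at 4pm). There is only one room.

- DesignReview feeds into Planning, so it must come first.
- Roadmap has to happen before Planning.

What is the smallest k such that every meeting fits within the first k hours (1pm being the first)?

4

The precedence chain requires at least 2 distinct hours.
With at most 1 per hour and 4 meetings, at least 4 hours are needed.
4 works (last occupied hour: 4pm): for example Planning=3pm; VendorCall=4pm; DesignReview=1pm; Roadmap=2pm.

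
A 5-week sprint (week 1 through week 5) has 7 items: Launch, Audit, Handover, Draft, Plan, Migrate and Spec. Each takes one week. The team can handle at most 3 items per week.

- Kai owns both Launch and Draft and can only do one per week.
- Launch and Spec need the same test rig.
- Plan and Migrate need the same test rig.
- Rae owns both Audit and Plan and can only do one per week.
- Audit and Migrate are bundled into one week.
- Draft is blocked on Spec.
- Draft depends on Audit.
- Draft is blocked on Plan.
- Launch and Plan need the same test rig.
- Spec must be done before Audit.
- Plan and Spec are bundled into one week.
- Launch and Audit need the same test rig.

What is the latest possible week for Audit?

week 4

Precedence pushes Audit to at least week 2; downstream work caps Audit at week 4.
Audit at week 4 is achievable: Handover in week 1, Plan in week 1, Draft in week 5, Spec in week 1, Audit in week 4, Migrate in week 4, Launch in week 2.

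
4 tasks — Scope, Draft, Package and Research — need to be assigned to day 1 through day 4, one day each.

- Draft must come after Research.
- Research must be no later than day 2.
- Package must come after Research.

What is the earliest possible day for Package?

Precedence pushes Package to at least day 2.
Package at day 2 is achievable: Draft=day 2; Package=day 2; Research=day 1; Scope=day 1.

day 2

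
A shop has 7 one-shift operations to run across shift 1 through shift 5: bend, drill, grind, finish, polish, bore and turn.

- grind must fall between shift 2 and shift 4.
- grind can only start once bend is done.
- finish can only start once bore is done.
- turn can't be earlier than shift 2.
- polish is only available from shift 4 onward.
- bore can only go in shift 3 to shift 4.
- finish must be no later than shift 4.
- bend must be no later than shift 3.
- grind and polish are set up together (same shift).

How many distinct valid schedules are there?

60

Splitting on bend: it can be shift 1 (20), shift 2 (20), shift 3 (20). Listing each branch's schedules as (drill, grind, finish, polish, bore, turn) by shift number:
bend=shift 1: (1,4,4,4,3,2) (1,4,4,4,3,3) (1,4,4,4,3,4) (1,4,4,4,3,5) (2,4,4,4,3,2) (2,4,4,4,3,3) (2,4,4,4,3,4) (2,4,4,4,3,5) (3,4,4,4,3,2) (3,4,4,4,3,3) (3,4,4,4,3,4) (3,4,4,4,3,5) (4,4,4,4,3,2) (4,4,4,4,3,3) (4,4,4,4,3,4) (4,4,4,4,3,5) (5,4,4,4,3,2) (5,4,4,4,3,3) (5,4,4,4,3,4) (5,4,4,4,3,5) — 20.
bend=shift 2: (1,4,4,4,3,2) (1,4,4,4,3,3) (1,4,4,4,3,4) (1,4,4,4,3,5) (2,4,4,4,3,2) (2,4,4,4,3,3) (2,4,4,4,3,4) (2,4,4,4,3,5) (3,4,4,4,3,2) (3,4,4,4,3,3) (3,4,4,4,3,4) (3,4,4,4,3,5) (4,4,4,4,3,2) (4,4,4,4,3,3) (4,4,4,4,3,4) (4,4,4,4,3,5) (5,4,4,4,3,2) (5,4,4,4,3,3) (5,4,4,4,3,4) (5,4,4,4,3,5) — 20.
bend=shift 3: (1,4,4,4,3,2) (1,4,4,4,3,3) (1,4,4,4,3,4) (1,4,4,4,3,5) (2,4,4,4,3,2) (2,4,4,4,3,3) (2,4,4,4,3,4) (2,4,4,4,3,5) (3,4,4,4,3,2) (3,4,4,4,3,3) (3,4,4,4,3,4) (3,4,4,4,3,5) (4,4,4,4,3,2) (4,4,4,4,3,3) (4,4,4,4,3,4) (4,4,4,4,3,5) (5,4,4,4,3,2) (5,4,4,4,3,3) (5,4,4,4,3,4) (5,4,4,4,3,5) — 20.
Summing: 20 + 20 + 20 = 60.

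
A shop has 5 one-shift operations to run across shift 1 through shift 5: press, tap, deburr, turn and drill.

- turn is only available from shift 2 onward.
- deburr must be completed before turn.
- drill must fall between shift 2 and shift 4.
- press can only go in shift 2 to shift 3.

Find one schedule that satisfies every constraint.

turn -> shift 2, deburr -> shift 1, press -> shift 2, drill -> shift 2, tap -> shift 1

Checking: deburr(shift 1) before turn(shift 2); drill=shift 2 in [shift 2,shift 4]; press=shift 2 in [shift 2,shift 3]; turn=shift 2 in [shift 2,shift 5].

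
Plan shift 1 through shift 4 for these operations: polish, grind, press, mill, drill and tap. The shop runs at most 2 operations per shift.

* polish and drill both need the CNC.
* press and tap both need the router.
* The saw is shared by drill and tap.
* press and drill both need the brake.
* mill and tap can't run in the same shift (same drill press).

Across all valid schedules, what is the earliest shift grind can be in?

grind at shift 1 is achievable: tap -> shift 4; mill -> shift 2; drill -> shift 3; polish -> shift 1; press -> shift 2; grind -> shift 1.

shift 1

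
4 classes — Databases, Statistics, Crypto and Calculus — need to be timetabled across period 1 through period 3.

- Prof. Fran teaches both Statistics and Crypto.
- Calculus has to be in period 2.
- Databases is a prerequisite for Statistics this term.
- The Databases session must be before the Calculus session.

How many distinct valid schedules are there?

4

Enumerating: Crypto=period 1, Databases=period 1, Statistics=period 2, Calculus=period 2 | Calculus -> period 2; Statistics -> period 2; Crypto -> period 3; Databases -> period 1 | Statistics -> period 3, Databases -> period 1, Crypto -> period 1, Calculus -> period 2 | Crypto in period 2, Statistics in period 3, Calculus in period 2, Databases in period 1.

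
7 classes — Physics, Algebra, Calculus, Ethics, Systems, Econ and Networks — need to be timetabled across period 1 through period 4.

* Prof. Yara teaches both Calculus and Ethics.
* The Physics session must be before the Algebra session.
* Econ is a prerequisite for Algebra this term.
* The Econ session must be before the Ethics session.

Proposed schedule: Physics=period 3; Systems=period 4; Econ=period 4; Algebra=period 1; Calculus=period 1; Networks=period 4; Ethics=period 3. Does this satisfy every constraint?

Econ is a prerequisite for Algebra this term — violated.
The Econ session must be before the Ethics session — violated.
Prof. Yara teaches both Calculus and Ethics — holds.
The Physics session must be before the Algebra session — violated.

Invalid. Econ is a prerequisite for Algebra this term.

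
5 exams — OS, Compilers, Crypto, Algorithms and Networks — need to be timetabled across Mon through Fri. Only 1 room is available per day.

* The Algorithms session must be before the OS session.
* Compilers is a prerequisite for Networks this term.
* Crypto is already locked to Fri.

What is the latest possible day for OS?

Precedence pushes OS to at least Tue.
OS at Thu is achievable: Networks=Wed; Crypto=Fri; Algorithms=Tue; Compilers=Mon; OS=Thu.
Nothing later works — the capacity limit rule out every day after Thu.

Thu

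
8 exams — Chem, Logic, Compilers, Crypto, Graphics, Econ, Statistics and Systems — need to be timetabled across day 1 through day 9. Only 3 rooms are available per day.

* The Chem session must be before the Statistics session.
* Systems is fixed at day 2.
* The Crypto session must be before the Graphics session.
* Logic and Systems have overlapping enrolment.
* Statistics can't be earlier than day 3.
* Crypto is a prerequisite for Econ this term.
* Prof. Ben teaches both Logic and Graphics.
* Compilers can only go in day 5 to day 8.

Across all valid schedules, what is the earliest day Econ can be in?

day 2

Precedence pushes Econ to at least day 2.
Econ at day 2 is achievable: Systems in day 2, Compilers in day 5, Statistics in day 3, Graphics in day 2, Econ in day 2, Chem in day 1, Logic in day 1, Crypto in day 1.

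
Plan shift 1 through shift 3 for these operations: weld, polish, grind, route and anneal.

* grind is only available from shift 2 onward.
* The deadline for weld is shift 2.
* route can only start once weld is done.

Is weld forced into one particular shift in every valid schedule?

weld can be shift 1 (e.g. weld in shift 1; anneal in shift 1; grind in shift 2; route in shift 2; polish in shift 1) or shift 2 (e.g. anneal in shift 1, polish in shift 1, grind in shift 2, route in shift 3, weld in shift 2).

No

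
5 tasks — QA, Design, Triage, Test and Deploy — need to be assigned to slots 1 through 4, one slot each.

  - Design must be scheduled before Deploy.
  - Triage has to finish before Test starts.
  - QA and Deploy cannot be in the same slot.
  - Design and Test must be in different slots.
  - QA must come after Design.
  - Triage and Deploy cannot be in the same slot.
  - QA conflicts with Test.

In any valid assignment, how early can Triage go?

Downstream work caps Triage at 3.
Triage at 1 is achievable: Design=1; QA=2; Deploy=3; Triage=1; Test=3.

1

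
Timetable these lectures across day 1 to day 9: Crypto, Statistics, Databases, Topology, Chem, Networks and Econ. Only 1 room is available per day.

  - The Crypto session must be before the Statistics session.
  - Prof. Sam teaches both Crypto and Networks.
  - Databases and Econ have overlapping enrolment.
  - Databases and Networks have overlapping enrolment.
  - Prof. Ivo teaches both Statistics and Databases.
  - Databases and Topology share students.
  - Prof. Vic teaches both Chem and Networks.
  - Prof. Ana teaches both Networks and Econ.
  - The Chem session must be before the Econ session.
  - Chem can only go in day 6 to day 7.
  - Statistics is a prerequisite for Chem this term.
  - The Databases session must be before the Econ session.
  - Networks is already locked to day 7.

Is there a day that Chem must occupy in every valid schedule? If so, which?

day 6

Chem's window is day 6–day 7.
Networks is fixed at day 7, and Chem can't share a day with Networks.
So Chem must be day 6.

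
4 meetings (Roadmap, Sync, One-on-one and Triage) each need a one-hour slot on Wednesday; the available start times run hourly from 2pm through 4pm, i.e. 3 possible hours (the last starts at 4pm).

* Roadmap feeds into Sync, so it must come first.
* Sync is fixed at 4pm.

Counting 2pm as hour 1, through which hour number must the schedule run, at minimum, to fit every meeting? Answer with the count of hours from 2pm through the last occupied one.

3 hours

The precedence chain requires at least 2 distinct hours.
Sync can't be placed before 4pm — that is hour 3 counting from 2pm — so the schedule must run through at least 3 hours.
3 works (last occupied hour: 4pm): for example Sync=4pm, Roadmap=2pm, One-on-one=2pm, Triage=2pm.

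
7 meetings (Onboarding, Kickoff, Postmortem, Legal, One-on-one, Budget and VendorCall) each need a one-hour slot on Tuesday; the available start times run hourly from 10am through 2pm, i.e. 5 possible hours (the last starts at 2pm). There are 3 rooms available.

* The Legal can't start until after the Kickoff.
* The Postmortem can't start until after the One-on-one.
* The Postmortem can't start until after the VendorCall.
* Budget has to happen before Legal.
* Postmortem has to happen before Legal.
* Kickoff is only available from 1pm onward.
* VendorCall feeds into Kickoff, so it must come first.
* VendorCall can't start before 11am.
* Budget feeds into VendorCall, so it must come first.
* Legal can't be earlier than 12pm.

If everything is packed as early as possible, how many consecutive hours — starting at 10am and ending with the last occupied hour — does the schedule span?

The precedence chain requires at least 4 distinct hours.
With at most 3 per hour and 7 meetings, at least 3 hours are needed.
Propagating the time windows through the other constraints, Legal can't land before 2pm — that is hour 5 counting from 10am — so the schedule must run through at least 5 hours.
5 works (last occupied hour: 2pm): for example Kickoff in 1pm, Legal in 2pm, Postmortem in 12pm, One-on-one in 10am, Budget in 10am, VendorCall in 11am, Onboarding in 10am.

5 hours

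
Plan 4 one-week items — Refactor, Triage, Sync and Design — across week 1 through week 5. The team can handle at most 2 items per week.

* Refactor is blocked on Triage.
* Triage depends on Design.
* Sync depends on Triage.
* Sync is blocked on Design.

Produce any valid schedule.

Triage in week 2; Design in week 1; Refactor in week 3; Sync in week 3

Checking: Triage(week 2) before Refactor(week 3); Design(week 1) before Triage(week 2); Triage(week 2) before Sync(week 3); Design(week 1) before Sync(week 3); max 2 per week (cap 2).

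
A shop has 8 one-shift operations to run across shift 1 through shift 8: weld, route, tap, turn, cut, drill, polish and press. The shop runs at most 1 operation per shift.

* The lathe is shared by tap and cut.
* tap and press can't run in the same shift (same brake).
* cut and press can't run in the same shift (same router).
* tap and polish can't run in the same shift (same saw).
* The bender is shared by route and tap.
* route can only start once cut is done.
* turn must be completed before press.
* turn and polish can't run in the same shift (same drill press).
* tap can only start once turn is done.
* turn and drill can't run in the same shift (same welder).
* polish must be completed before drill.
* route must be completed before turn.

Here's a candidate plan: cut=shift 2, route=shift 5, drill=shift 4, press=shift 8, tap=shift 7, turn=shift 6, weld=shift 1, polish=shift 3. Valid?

Valid

The shop runs at most 1 operation per shift — holds.
cut and press can't run in the same shift (same router) — holds.
turn must be completed before press — holds.
route can only start once cut is done — holds.
tap and press can't run in the same shift (same brake) — holds.
route must be completed before turn — holds.
polish must be completed before drill — holds.
The lathe is shared by tap and cut — holds.
turn and drill can't run in the same shift (same welder) — holds.
tap can only start once turn is done — holds.
The bender is shared by route and tap — holds.
tap and polish can't run in the same shift (same saw) — holds.
turn and polish can't run in the same shift (same drill press) — holds.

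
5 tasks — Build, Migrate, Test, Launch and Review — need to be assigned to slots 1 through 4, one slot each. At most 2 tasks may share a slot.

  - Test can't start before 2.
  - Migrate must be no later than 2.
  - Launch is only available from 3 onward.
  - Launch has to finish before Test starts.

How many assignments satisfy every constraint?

Splitting on Build: it can be 1 (7), 2 (7), 3 (6), 4 (6). Listing each branch's schedules as (Migrate, Test, Launch, Review):
Build=1: (1,4,3,2) (1,4,3,3) (1,4,3,4) (2,4,3,1) (2,4,3,2) (2,4,3,3) (2,4,3,4) — 7.
Build=2: (1,4,3,1) (1,4,3,2) (1,4,3,3) (1,4,3,4) (2,4,3,1) (2,4,3,3) (2,4,3,4) — 7.
Build=3: (1,4,3,1) (1,4,3,2) (1,4,3,4) (2,4,3,1) (2,4,3,2) (2,4,3,4) — 6.
Build=4: (1,4,3,1) (1,4,3,2) (1,4,3,3) (2,4,3,1) (2,4,3,2) (2,4,3,3) — 6.
Summing: 7 + 7 + 6 + 6 = 26.

26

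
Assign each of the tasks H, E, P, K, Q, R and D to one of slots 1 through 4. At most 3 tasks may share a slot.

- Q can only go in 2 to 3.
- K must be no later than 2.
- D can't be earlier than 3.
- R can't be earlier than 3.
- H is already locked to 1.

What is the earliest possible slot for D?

D is available from 3.
D at 3 is achievable: R=3; Q=2; H=1; K=1; E=1; P=2; D=3.

3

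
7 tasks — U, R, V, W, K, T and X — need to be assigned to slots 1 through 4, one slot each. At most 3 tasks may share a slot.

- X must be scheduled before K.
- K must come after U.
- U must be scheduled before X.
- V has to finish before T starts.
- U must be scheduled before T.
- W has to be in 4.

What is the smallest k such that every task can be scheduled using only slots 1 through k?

4

The precedence chain requires at least 3 distinct slots.
With at most 3 per slot and 7 tasks, at least 3 slots are needed.
W can't be placed before 4, so the schedule must run through at least slot 4.
4 works (last occupied slot: 4): for example T -> 2; V -> 1; X -> 2; U -> 1; W -> 4; R -> 1; K -> 3.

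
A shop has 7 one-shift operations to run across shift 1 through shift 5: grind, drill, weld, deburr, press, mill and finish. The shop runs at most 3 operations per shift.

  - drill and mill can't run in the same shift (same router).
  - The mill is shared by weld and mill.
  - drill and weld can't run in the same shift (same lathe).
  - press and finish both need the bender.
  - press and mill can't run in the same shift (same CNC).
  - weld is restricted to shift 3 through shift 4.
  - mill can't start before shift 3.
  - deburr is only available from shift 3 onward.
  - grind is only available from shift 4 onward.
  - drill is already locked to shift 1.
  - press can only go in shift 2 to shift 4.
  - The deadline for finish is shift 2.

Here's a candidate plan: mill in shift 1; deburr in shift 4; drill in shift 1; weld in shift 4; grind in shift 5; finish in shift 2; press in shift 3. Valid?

grind is only available from shift 4 onward — holds.
drill is already locked to shift 1 — holds.
weld is restricted to shift 3 through shift 4 — holds.
The deadline for finish is shift 2 — holds.
drill and weld can't run in the same shift (same lathe) — holds.
The mill is shared by weld and mill — holds.
deburr is only available from shift 3 onward — holds.
press and mill can't run in the same shift (same CNC) — holds.
The shop runs at most 3 operations per shift — holds.
press and finish both need the bender — holds.
mill can't start before shift 3 — violated.
drill and mill can't run in the same shift (same router) — violated.
press can only go in shift 2 to shift 4 — holds.

No — it violates: drill and mill can't run in the same shift (same router)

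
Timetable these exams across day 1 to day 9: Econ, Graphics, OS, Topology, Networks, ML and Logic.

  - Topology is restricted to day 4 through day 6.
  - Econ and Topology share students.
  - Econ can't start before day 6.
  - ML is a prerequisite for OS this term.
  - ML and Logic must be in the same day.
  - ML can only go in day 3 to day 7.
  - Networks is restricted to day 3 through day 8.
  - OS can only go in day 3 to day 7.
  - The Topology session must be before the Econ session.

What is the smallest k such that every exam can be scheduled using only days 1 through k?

6 days

The precedence chain requires at least 2 distinct days.
Econ can't be placed before day 6, so the schedule must run through at least day 6.
6 works (last occupied day: day 6): for example Networks in day 3; Econ in day 6; Logic in day 3; ML in day 3; Topology in day 4; OS in day 4; Graphics in day 1.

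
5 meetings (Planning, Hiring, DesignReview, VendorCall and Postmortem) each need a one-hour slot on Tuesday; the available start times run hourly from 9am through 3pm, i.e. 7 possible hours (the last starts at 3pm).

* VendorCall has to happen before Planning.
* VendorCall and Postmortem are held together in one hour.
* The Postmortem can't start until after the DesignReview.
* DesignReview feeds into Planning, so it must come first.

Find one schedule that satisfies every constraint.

Hiring -> 9am, Planning -> 11am, VendorCall -> 10am, Postmortem -> 10am, DesignReview -> 9am

Checking: DesignReview(9am) before Planning(11am); VendorCall(10am) before Planning(11am); DesignReview(9am) before Postmortem(10am); VendorCall = Postmortem = 10am.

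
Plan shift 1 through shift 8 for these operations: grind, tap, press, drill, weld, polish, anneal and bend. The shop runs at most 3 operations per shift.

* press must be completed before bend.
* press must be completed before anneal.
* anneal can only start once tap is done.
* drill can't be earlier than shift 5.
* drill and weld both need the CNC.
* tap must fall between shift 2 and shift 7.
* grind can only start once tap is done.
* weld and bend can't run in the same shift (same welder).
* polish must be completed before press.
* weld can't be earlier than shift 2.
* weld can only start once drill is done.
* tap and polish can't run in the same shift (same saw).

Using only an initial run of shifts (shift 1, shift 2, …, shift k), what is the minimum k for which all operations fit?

6 shifts

The precedence chain requires at least 3 distinct shifts.
With at most 3 per shift and 8 operations, at least 3 shifts are needed.
Propagating the time windows through the other constraints, weld can't land before shift 6, so the schedule must run through at least shift 6.
6 works (last occupied shift: shift 6): for example drill in shift 5; press in shift 2; bend in shift 3; weld in shift 6; polish in shift 1; grind in shift 3; tap in shift 2; anneal in shift 3.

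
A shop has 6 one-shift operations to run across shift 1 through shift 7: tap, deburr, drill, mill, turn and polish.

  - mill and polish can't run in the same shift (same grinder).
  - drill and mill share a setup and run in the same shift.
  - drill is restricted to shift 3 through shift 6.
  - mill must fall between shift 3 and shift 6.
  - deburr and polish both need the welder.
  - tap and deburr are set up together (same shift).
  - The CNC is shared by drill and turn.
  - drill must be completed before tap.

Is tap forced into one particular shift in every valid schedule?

No

tap can be shift 4 (e.g. deburr in shift 4; mill in shift 3; tap in shift 4; drill in shift 3; turn in shift 1; polish in shift 1) or shift 5 (e.g. deburr -> shift 5, drill -> shift 3, mill -> shift 3, tap -> shift 5, polish -> shift 1, turn -> shift 1).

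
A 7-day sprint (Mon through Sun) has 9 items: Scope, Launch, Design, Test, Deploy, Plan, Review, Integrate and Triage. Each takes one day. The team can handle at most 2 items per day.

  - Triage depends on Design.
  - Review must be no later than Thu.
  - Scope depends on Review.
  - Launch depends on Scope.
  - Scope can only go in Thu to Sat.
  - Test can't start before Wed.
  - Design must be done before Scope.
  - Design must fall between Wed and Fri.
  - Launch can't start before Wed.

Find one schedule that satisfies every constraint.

Integrate in Tue, Deploy in Mon, Plan in Tue, Scope in Thu, Triage in Thu, Test in Wed, Launch in Fri, Design in Wed, Review in Mon

Checking: Design(Wed) before Scope(Thu); Design(Wed) before Triage(Thu); Review(Mon) before Scope(Thu); Scope(Thu) before Launch(Fri); Scope=Thu in [Thu,Sat]; Review=Mon in [Mon,Thu]; Launch=Fri in [Wed,Sun]; Design=Wed in [Wed,Fri]; Test=Wed in [Wed,Sun]; max 2 per day (cap 2).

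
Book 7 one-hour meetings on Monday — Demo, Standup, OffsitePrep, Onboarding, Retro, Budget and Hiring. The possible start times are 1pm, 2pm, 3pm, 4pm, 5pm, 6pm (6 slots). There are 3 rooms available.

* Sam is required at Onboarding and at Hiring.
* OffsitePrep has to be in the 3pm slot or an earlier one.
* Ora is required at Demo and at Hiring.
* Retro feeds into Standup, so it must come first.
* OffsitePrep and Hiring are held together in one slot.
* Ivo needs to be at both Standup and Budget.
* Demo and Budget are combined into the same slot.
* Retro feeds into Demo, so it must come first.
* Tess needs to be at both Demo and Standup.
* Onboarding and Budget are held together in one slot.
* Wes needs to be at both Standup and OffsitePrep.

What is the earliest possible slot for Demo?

Precedence pushes Demo to at least 2pm.
Demo at 2pm is achievable: Budget in 2pm, Demo in 2pm, OffsitePrep in 1pm, Onboarding in 2pm, Retro in 1pm, Hiring in 1pm, Standup in 3pm.

2pm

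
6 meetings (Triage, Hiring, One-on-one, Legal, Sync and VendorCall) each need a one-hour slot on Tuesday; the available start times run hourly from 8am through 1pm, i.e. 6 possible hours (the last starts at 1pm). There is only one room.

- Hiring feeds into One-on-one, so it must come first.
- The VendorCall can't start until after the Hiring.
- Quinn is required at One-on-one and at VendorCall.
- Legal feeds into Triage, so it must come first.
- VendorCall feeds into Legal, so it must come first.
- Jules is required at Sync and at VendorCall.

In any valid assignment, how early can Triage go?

11am

Precedence pushes Triage to at least 11am.
Triage at 11am is achievable: Legal in 10am; One-on-one in 12pm; Triage in 11am; VendorCall in 9am; Hiring in 8am; Sync in 1pm.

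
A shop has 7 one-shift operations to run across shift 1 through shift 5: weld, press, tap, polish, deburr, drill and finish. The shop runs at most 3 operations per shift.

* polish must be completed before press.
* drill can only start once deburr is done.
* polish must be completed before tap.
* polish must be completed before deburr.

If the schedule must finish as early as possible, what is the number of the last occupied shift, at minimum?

3

The precedence chain requires at least 3 distinct shifts.
With at most 3 per shift and 7 operations, at least 3 shifts are needed.
3 works (last occupied shift: shift 3): for example drill=shift 3, polish=shift 1, tap=shift 2, weld=shift 1, deburr=shift 2, finish=shift 1, press=shift 2.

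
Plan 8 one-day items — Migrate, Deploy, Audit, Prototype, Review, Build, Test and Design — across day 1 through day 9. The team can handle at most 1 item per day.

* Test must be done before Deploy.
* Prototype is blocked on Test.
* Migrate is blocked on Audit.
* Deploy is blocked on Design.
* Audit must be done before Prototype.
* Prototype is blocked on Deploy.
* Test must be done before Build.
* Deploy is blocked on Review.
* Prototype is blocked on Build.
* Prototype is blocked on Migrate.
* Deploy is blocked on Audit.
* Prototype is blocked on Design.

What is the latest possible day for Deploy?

Precedence pushes Deploy to at least day 2; downstream work caps Deploy at day 8.
Deploy at day 8 is achievable: Prototype -> day 9, Migrate -> day 3, Deploy -> day 8, Design -> day 5, Audit -> day 1, Build -> day 4, Review -> day 6, Test -> day 2.

day 8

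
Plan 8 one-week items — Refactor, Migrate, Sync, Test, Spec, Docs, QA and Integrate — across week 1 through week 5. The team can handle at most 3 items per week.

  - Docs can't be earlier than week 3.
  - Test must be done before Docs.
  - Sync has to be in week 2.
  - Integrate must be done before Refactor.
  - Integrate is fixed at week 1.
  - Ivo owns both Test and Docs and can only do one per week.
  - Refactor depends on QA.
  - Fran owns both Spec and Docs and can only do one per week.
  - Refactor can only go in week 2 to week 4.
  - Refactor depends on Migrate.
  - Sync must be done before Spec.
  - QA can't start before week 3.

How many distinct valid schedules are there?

Splitting on Migrate: it can be week 1 (18), week 2 (18), week 3 (16). Listing each branch's schedules as (Refactor, Sync, Test, Spec, Docs, QA, Integrate) by week number:
Migrate=week 1: (4,2,1,3,4,3,1) (4,2,1,3,5,3,1) (4,2,1,4,3,3,1) (4,2,1,4,5,3,1) (4,2,1,5,3,3,1) (4,2,1,5,4,3,1) (4,2,2,3,4,3,1) (4,2,2,3,5,3,1) (4,2,2,4,3,3,1) (4,2,2,4,5,3,1) (4,2,2,5,3,3,1) (4,2,2,5,4,3,1) (4,2,3,3,4,3,1) (4,2,3,3,5,3,1) (4,2,3,4,5,3,1) (4,2,3,5,4,3,1) (4,2,4,3,5,3,1) (4,2,4,4,5,3,1) — 18.
Migrate=week 2: (4,2,1,3,4,3,1) (4,2,1,3,5,3,1) (4,2,1,4,3,3,1) (4,2,1,4,5,3,1) (4,2,1,5,3,3,1) (4,2,1,5,4,3,1) (4,2,2,3,4,3,1) (4,2,2,3,5,3,1) (4,2,2,4,3,3,1) (4,2,2,4,5,3,1) (4,2,2,5,3,3,1) (4,2,2,5,4,3,1) (4,2,3,3,4,3,1) (4,2,3,3,5,3,1) (4,2,3,4,5,3,1) (4,2,3,5,4,3,1) (4,2,4,3,5,3,1) (4,2,4,4,5,3,1) — 18.
Migrate=week 3: (4,2,1,3,4,3,1) (4,2,1,3,5,3,1) (4,2,1,4,3,3,1) (4,2,1,4,5,3,1) (4,2,1,5,3,3,1) (4,2,1,5,4,3,1) (4,2,2,3,4,3,1) (4,2,2,3,5,3,1) (4,2,2,4,3,3,1) (4,2,2,4,5,3,1) (4,2,2,5,3,3,1) (4,2,2,5,4,3,1) (4,2,3,4,5,3,1) (4,2,3,5,4,3,1) (4,2,4,3,5,3,1) (4,2,4,4,5,3,1) — 16.
Summing: 18 + 18 + 16 = 52.

52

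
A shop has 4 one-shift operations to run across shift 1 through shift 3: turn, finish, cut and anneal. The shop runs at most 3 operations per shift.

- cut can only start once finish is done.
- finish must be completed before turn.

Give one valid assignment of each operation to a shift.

anneal -> shift 1; cut -> shift 2; turn -> shift 2; finish -> shift 1

Checking: finish(shift 1) before turn(shift 2); finish(shift 1) before cut(shift 2); max 2 per shift (cap 3).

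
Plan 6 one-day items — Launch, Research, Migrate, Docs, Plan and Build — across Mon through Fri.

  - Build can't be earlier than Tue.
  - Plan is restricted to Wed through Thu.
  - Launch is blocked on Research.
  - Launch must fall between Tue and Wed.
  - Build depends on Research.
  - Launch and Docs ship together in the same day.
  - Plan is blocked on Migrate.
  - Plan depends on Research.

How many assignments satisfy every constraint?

Splitting on Launch: it can be Tue (20), Wed (35). Listing each branch's schedules as (Research, Migrate, Docs, Plan, Build):
Launch=Tue: (Mon,Mon,Tue,Wed,Tue) (Mon,Mon,Tue,Wed,Wed) (Mon,Mon,Tue,Wed,Thu) (Mon,Mon,Tue,Wed,Fri) (Mon,Mon,Tue,Thu,Tue) (Mon,Mon,Tue,Thu,Wed) (Mon,Mon,Tue,Thu,Thu) (Mon,Mon,Tue,Thu,Fri) (Mon,Tue,Tue,Wed,Tue) (Mon,Tue,Tue,Wed,Wed) (Mon,Tue,Tue,Wed,Thu) (Mon,Tue,Tue,Wed,Fri) (Mon,Tue,Tue,Thu,Tue) (Mon,Tue,Tue,Thu,Wed) (Mon,Tue,Tue,Thu,Thu) (Mon,Tue,Tue,Thu,Fri) (Mon,Wed,Tue,Thu,Tue) (Mon,Wed,Tue,Thu,Wed) (Mon,Wed,Tue,Thu,Thu) (Mon,Wed,Tue,Thu,Fri) — 20.
Launch=Wed: (Mon,Mon,Wed,Wed,Tue) (Mon,Mon,Wed,Wed,Wed) (Mon,Mon,Wed,Wed,Thu) (Mon,Mon,Wed,Wed,Fri) (Mon,Mon,Wed,Thu,Tue) (Mon,Mon,Wed,Thu,Wed) (Mon,Mon,Wed,Thu,Thu) (Mon,Mon,Wed,Thu,Fri) (Mon,Tue,Wed,Wed,Tue) (Mon,Tue,Wed,Wed,Wed) (Mon,Tue,Wed,Wed,Thu) (Mon,Tue,Wed,Wed,Fri) (Mon,Tue,Wed,Thu,Tue) (Mon,Tue,Wed,Thu,Wed) (Mon,Tue,Wed,Thu,Thu) (Mon,Tue,Wed,Thu,Fri) (Mon,Wed,Wed,Thu,Tue) (Mon,Wed,Wed,Thu,Wed) (Mon,Wed,Wed,Thu,Thu) (Mon,Wed,Wed,Thu,Fri) (Tue,Mon,Wed,Wed,Wed) (Tue,Mon,Wed,Wed,Thu) (Tue,Mon,Wed,Wed,Fri) (Tue,Mon,Wed,Thu,Wed) (Tue,Mon,Wed,Thu,Thu) (Tue,Mon,Wed,Thu,Fri) (Tue,Tue,Wed,Wed,Wed) (Tue,Tue,Wed,Wed,Thu) (Tue,Tue,Wed,Wed,Fri) (Tue,Tue,Wed,Thu,Wed) (Tue,Tue,Wed,Thu,Thu) (Tue,Tue,Wed,Thu,Fri) (Tue,Wed,Wed,Thu,Wed) (Tue,Wed,Wed,Thu,Thu) (Tue,Wed,Wed,Thu,Fri) — 35.
Summing: 20 + 35 = 55.

55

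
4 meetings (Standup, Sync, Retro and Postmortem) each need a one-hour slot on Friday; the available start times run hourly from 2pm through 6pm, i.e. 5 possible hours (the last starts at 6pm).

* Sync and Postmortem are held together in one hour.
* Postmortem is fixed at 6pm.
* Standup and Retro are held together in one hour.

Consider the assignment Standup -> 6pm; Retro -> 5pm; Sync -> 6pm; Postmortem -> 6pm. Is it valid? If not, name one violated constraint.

Sync and Postmortem are held together in one hour — holds.
Standup and Retro are held together in one hour — violated.
Postmortem is fixed at 6pm — holds.

No — it violates: Standup and Retro are held together in one hour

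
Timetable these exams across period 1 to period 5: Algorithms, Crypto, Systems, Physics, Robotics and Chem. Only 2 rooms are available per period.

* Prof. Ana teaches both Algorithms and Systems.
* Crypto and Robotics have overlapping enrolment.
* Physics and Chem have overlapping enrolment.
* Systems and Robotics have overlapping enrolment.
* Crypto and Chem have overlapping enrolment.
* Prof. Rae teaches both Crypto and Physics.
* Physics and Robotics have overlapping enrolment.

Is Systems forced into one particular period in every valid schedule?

No

Systems can be period 1 (e.g. Algorithms=period 2, Crypto=period 1, Robotics=period 3, Systems=period 1, Chem=period 3, Physics=period 2) or period 2 (e.g. Chem=period 3; Systems=period 2; Algorithms=period 1; Robotics=period 3; Physics=period 2; Crypto=period 1).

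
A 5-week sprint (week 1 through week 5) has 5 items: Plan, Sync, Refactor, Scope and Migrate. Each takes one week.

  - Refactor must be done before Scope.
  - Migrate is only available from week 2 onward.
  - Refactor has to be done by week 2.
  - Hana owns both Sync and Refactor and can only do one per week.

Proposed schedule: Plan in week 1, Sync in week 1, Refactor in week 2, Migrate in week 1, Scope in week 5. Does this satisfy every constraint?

No. Migrate is only available from week 2 onward is not satisfied.

Refactor must be done before Scope — holds.
Refactor has to be done by week 2 — holds.
Hana owns both Sync and Refactor and can only do one per week — holds.
Migrate is only available from week 2 onward — violated.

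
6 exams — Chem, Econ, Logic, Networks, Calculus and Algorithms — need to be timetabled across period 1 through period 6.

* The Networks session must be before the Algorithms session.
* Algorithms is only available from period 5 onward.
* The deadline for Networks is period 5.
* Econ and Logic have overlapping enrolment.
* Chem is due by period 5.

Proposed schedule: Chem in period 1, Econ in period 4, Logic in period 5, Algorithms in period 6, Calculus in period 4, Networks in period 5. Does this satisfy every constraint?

Yes, all constraints hold

Econ and Logic have overlapping enrolment — holds.
Algorithms is only available from period 5 onward — holds.
The deadline for Networks is period 5 — holds.
The Networks session must be before the Algorithms session — holds.
Chem is due by period 5 — holds.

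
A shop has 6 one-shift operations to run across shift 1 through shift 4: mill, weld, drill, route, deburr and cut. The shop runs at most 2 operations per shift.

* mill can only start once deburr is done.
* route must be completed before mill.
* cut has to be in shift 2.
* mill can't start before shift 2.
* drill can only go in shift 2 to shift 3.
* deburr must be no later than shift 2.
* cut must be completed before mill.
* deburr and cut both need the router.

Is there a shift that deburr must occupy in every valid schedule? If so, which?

deburr's window is shift 1–shift 2.
cut is fixed at shift 2, and deburr can't share a shift with cut.
So deburr must be shift 1.

shift 1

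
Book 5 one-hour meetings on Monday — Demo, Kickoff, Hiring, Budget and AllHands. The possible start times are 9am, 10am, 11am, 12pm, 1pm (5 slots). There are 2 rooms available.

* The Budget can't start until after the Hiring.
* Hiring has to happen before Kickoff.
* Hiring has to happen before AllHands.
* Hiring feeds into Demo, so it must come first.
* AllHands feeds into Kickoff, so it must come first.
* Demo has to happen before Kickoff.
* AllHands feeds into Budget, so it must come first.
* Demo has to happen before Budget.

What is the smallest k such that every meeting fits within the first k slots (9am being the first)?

3 slots

The precedence chain requires at least 3 distinct slots.
With at most 2 per slot and 5 meetings, at least 3 slots are needed.
3 works (last occupied slot: 11am): for example Kickoff -> 11am; Demo -> 10am; AllHands -> 10am; Budget -> 11am; Hiring -> 9am.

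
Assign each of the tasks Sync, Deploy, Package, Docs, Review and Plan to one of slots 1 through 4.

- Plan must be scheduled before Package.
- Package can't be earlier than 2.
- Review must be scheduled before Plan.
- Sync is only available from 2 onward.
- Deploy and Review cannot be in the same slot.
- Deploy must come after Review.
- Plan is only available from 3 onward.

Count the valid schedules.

60

Splitting on Sync: it can be 2 (20), 3 (20), 4 (20). Listing each branch's schedules as (Deploy, Package, Docs, Review, Plan):
Sync=2: (2,4,1,1,3) (2,4,2,1,3) (2,4,3,1,3) (2,4,4,1,3) (3,4,1,1,3) (3,4,1,2,3) (3,4,2,1,3) (3,4,2,2,3) (3,4,3,1,3) (3,4,3,2,3) (3,4,4,1,3) (3,4,4,2,3) (4,4,1,1,3) (4,4,1,2,3) (4,4,2,1,3) (4,4,2,2,3) (4,4,3,1,3) (4,4,3,2,3) (4,4,4,1,3) (4,4,4,2,3) — 20.
Sync=3: (2,4,1,1,3) (2,4,2,1,3) (2,4,3,1,3) (2,4,4,1,3) (3,4,1,1,3) (3,4,1,2,3) (3,4,2,1,3) (3,4,2,2,3) (3,4,3,1,3) (3,4,3,2,3) (3,4,4,1,3) (3,4,4,2,3) (4,4,1,1,3) (4,4,1,2,3) (4,4,2,1,3) (4,4,2,2,3) (4,4,3,1,3) (4,4,3,2,3) (4,4,4,1,3) (4,4,4,2,3) — 20.
Sync=4: (2,4,1,1,3) (2,4,2,1,3) (2,4,3,1,3) (2,4,4,1,3) (3,4,1,1,3) (3,4,1,2,3) (3,4,2,1,3) (3,4,2,2,3) (3,4,3,1,3) (3,4,3,2,3) (3,4,4,1,3) (3,4,4,2,3) (4,4,1,1,3) (4,4,1,2,3) (4,4,2,1,3) (4,4,2,2,3) (4,4,3,1,3) (4,4,3,2,3) (4,4,4,1,3) (4,4,4,2,3) — 20.
Summing: 20 + 20 + 20 = 60.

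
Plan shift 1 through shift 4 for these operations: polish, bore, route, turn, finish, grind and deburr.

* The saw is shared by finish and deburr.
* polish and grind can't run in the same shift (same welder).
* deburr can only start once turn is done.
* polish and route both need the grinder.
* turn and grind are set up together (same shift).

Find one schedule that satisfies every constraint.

finish=shift 1; polish=shift 2; bore=shift 1; grind=shift 1; route=shift 1; turn=shift 1; deburr=shift 2

Checking: turn(shift 1) before deburr(shift 2); finish(shift 1) != deburr(shift 2); polish(shift 2) != route(shift 1); polish(shift 2) != grind(shift 1); turn = grind = shift 1.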